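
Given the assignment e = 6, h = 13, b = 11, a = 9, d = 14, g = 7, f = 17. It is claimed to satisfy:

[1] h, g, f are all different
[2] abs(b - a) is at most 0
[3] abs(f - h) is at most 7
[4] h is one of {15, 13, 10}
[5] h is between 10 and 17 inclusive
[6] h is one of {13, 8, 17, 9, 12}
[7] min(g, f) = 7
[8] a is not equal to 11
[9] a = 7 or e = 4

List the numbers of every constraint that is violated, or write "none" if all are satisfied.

Constraints 2, 9 do not hold.

[1] values 13, 7, 17 are pairwise distinct — holds.
[2] abs(11 - 9) = 2; 2 > 0, exceeds bound 0 — does not hold.
[3] abs(17 - 13) = 4; 4 ≤ 7 — holds.
[4] h = 13 is in {15, 13, 10} — holds.
[5] h = 13 lies in [10, 17] — holds.
[6] h = 13 is in {13, 8, 17, 9, 12} — holds.
[7] min(7, 17) = 7 — holds.
[8] a = 9, and 9 ≠ 11 — holds.
[9] a = 9 ≠ 7 and e = 6 ≠ 4; both disjuncts false — does not hold.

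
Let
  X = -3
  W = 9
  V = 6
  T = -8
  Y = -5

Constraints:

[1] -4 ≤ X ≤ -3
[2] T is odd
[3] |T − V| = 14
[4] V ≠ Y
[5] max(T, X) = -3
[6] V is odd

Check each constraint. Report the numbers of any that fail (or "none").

[1] X = -3 lies in [-4, -3]  yes
[2] T = -8 is even  no
[3] |-8 − 6| = 14  yes
[4] V = 6, Y = -5; distinct  yes
[5] max(-8, -3) = -3  yes
[6] V = 6 is even  no

Violated: 2 and 6.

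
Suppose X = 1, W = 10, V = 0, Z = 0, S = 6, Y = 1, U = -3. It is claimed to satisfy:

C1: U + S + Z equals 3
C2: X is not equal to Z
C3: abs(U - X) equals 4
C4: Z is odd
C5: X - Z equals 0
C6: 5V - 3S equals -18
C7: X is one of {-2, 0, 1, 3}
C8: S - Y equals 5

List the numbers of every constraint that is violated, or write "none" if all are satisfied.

No — constraints 4 and 5 are not satisfied.

C1: U + S + Z = -3 + 6 + 0 = 3  holds
C2: X = 1, Z = 0; distinct  holds
C3: abs(-3 - 1) = 4  holds
C4: Z = 0 is even  fails
C5: X - Z = 1 - 0 = 1, not 0  fails
C6: 5V - 3S = 5(0) - 3(6) = -18  holds
C7: X = 1 is in {-2, 0, 1, 3}  holds
C8: S - Y = 6 - 1 = 5  holds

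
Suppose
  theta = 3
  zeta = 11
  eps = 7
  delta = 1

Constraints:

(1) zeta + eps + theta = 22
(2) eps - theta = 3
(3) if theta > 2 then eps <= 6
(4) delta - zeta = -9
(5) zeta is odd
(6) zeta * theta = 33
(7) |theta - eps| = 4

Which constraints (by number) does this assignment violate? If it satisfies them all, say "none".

Violated: 1, 2, 3, and 4.

(1) zeta + eps + theta = 11 + 7 + 3 = 21, not 22 — violated.
(2) eps - theta = 7 - 3 = 4, not 3 — violated.
(3) theta = 3 > 2, so we need eps ≤ 6; but eps = 7 > 6 — violated.
(4) delta - zeta = 1 - 11 = -10, not -9 — violated.
(5) zeta = 11 is odd — OK.
(6) zeta * theta = 11 * 3 = 33 — OK.
(7) |3 - 7| = 4 — OK.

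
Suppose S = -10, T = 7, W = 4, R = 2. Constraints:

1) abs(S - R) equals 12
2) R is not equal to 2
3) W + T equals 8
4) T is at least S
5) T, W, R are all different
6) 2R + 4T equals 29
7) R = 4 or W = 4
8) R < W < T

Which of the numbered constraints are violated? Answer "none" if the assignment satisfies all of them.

1) abs(-10 - 2) = 12 — satisfied.
2) R = 2, but 2 is required to differ — violated.
3) W + T = 4 + 7 = 11, not 8 — violated.
4) T = 7, S = -10; 7 ≥ -10 — satisfied.
5) values 7, 4, 2 are pairwise distinct — satisfied.
6) 2R + 4T = 2(2) + 4(7) = 32, not 29 — violated.
7) R = 2 ≠ 4, but W = 4 = 4 (second disjunct) — satisfied.
8) values 2 < 4 < 7 — satisfied.

Constraints 2, 3, 6 are violated.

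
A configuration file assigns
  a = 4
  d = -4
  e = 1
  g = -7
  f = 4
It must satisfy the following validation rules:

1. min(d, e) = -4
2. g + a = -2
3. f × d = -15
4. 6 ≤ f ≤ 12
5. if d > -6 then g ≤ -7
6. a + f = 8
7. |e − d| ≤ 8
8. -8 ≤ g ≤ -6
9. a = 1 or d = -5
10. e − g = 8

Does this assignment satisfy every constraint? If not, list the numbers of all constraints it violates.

1. min(-4, 1) = -4  ✔
2. g + a = -7 + 4 = -3, not -2  ✘
3. f × d = 4 × (-4) = -16, not -15  ✘
4. f = 4 is outside [6, 12]  ✘
5. d = -4 > -6, so we need g ≤ -7; g = -7 ≤ -7  ✔
6. a + f = 4 + 4 = 8  ✔
7. |1 − (-4)| = 5; 5 ≤ 8  ✔
8. g = -7 lies in [-8, -6]  ✔
9. a = 4 ≠ 1 and d = -4 ≠ -5; both disjuncts false  ✘
10. e − g = 1 − (-7) = 8  ✔

Violated: 2, 3, 4, and 9.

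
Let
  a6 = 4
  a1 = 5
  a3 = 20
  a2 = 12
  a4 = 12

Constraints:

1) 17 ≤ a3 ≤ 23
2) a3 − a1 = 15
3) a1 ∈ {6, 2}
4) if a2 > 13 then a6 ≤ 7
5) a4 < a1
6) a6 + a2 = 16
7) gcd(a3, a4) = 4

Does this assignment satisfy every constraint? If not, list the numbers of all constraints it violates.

1) a3 = 20 lies in [17, 23]  ✓
2) a3 − a1 = 20 − 5 = 15  ✓
3) a1 = 5 is not in {6, 2}  ✗
4) a2 = 12, not > 13; antecedent false, conditional vacuously true  ✓
5) a4 = 12, a1 = 5; 12 ≥ 5 (want <)  ✗
6) a6 + a2 = 4 + 12 = 16  ✓
7) gcd(20, 12) = 4  ✓

Constraints 3 and 5 do not hold.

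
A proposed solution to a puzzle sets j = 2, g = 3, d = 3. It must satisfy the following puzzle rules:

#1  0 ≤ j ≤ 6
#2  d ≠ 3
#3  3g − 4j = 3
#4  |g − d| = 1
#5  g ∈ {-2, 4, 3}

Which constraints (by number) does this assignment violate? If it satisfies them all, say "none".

No — constraints 2, 3, 4 are not satisfied.

#1 j = 2 lies in [0, 6]  ✓
#2 d = 3, but 3 is required to differ  ✗
#3 3g − 4j = 3(3) − 4(2) = 1, not 3  ✗
#4 |3 − 3| = 0, not 1  ✗
#5 g = 3 is in {-2, 4, 3}  ✓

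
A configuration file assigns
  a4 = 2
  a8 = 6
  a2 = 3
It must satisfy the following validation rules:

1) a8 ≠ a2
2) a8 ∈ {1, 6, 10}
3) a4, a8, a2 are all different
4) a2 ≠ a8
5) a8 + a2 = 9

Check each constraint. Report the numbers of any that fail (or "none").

Yes — all constraints hold.

1) a8 = 6, a2 = 3; distinct  true
2) a8 = 6 is in {1, 6, 10}  true
3) values 2, 6, 3 are pairwise distinct  true
4) a2 = 3, a8 = 6; distinct  true
5) a8 + a2 = 6 + 3 = 9  true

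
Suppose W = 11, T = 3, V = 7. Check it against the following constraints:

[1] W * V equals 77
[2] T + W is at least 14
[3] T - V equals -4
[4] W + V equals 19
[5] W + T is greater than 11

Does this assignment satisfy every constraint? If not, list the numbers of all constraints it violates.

No — constraint 4 is not satisfied.

[1] W * V = 11 * 7 = 77 — OK.
[2] T + W = 3 + 11 = 14; 14 ≥ 14 — OK.
[3] T - V = 3 - 7 = -4 — OK.
[4] W + V = 11 + 7 = 18, not 19 — violated.
[5] W + T = 11 + 3 = 14; 14 > 11 — OK.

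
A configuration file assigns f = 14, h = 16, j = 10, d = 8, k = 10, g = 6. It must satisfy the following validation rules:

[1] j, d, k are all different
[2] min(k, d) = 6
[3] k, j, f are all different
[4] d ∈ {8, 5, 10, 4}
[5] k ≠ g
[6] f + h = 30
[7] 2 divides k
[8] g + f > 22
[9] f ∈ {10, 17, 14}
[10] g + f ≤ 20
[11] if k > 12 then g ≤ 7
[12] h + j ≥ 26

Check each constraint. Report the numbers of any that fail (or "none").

[1] j = k = 10, not all different — does not hold.
[2] min(10, 8) = 8, not 6 — does not hold.
[3] k = j = 10, not all different — does not hold.
[4] d = 8 is in {8, 5, 10, 4} — holds.
[5] k = 10, g = 6; distinct — holds.
[6] f + h = 14 + 16 = 30 — holds.
[7] 10 / 2 = 5, so 2 divides 10 — holds.
[8] g + f = 6 + 14 = 20; 20 ≤ 22, bound 22 not met — does not hold.
[9] f = 14 is in {10, 17, 14} — holds.
[10] g + f = 6 + 14 = 20; 20 ≤ 20 — holds.
[11] k = 10, not > 12; antecedent false, conditional vacuously true — holds.
[12] h + j = 16 + 10 = 26; 26 ≥ 26 — holds.

No — constraints 1, 2, 3, and 8 are not satisfied.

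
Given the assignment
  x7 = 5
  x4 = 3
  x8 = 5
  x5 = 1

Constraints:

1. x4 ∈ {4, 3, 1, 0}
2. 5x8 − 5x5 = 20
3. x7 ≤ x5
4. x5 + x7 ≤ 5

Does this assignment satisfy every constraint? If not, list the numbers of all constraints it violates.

1. x4 = 3 is in {4, 3, 1, 0}  holds
2. 5x8 − 5x5 = 5(5) − 5(1) = 20  holds
3. x7 = 5, x5 = 1; 5 > 1 (want ≤)  fails
4. x5 + x7 = 1 + 5 = 6; 6 > 5, bound 5 not met  fails

Constraints 3 and 4 do not hold.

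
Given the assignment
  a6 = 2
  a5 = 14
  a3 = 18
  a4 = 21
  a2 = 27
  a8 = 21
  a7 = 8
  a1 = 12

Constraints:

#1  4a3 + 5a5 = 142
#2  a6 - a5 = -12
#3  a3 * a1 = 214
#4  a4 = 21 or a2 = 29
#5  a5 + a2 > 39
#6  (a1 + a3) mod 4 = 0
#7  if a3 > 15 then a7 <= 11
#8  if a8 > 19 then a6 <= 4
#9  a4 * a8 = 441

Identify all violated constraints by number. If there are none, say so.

#1 4a3 + 5a5 = 4(18) + 5(14) = 142 — holds.
#2 a6 - a5 = 2 - 14 = -12 — holds.
#3 a3 * a1 = 18 * 12 = 216, not 214 — fails.
#4 a4 = 21 = 21 (first disjunct) — holds.
#5 a5 + a2 = 14 + 27 = 41; 41 > 39 — holds.
#6 a1 + a3 = 30; 30 mod 4 = 2, not 0 — fails.
#7 a3 = 18 > 15, so we need a7 ≤ 11; a7 = 8 ≤ 11 — holds.
#8 a8 = 21 > 19, so we need a6 ≤ 4; a6 = 2 ≤ 4 — holds.
#9 a4 * a8 = 21 * 21 = 441 — holds.

The assignment fails constraints 3, 6.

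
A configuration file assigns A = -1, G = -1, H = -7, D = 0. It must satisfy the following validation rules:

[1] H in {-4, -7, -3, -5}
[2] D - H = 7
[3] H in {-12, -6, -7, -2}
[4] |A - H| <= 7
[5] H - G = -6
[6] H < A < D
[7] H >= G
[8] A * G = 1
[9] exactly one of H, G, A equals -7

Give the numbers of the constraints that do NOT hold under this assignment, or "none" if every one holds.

[1] H = -7 is in {-4, -7, -3, -5} — satisfied.
[2] D - H = 0 - (-7) = 7 — satisfied.
[3] H = -7 is in {-12, -6, -7, -2} — satisfied.
[4] |-1 - (-7)| = 6; 6 ≤ 7 — satisfied.
[5] H - G = -7 - (-1) = -6 — satisfied.
[6] values -7 < -1 < 0 — satisfied.
[7] H = -7, G = -1; -7 < -1 (want ≥) — violated.
[8] A * G = -1 * (-1) = 1 — satisfied.
[9] H=-7, G=-1, A=-1; 1 of them equals -7 — satisfied.

Constraint 7 is violated.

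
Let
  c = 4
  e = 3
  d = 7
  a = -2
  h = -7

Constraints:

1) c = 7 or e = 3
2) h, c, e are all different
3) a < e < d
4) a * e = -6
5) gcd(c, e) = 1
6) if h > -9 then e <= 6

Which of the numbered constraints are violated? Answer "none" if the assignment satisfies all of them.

1) c = 4 ≠ 7, but e = 3 = 3 (second disjunct)  true
2) values -7, 4, 3 are pairwise distinct  true
3) values -2 < 3 < 7  true
4) a * e = -2 * 3 = -6  true
5) gcd(4, 3) = 1  true
6) h = -7 > -9, so we need e ≤ 6; e = 3 ≤ 6  true

None — every constraint holds.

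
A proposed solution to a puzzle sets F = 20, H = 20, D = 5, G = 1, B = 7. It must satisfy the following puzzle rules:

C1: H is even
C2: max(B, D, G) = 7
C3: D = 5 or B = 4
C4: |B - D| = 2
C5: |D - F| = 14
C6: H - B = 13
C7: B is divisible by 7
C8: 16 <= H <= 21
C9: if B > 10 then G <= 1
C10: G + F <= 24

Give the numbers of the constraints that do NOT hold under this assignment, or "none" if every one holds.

C1: H = 20 is even — satisfied.
C2: max(7, 5, 1) = 7 — satisfied.
C3: D = 5 = 5 (first disjunct) — satisfied.
C4: |7 - 5| = 2 — satisfied.
C5: |5 - 20| = 15, not 14 — violated.
C6: H - B = 20 - 7 = 13 — satisfied.
C7: 7 / 7 = 1, so 7 divides 7 — satisfied.
C8: H = 20 lies in [16, 21] — satisfied.
C9: B = 7, not > 10; antecedent false, conditional vacuously true — satisfied.
C10: G + F = 1 + 20 = 21; 21 ≤ 24 — satisfied.

No — constraint 5 is not satisfied.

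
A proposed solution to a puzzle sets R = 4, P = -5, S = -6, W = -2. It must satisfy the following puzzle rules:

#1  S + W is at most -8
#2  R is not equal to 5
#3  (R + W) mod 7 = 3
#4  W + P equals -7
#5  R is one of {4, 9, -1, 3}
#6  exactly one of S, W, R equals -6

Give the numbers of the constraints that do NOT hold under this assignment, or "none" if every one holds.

The assignment fails constraint 3.

#1 S + W = -6 + (-2) = -8; -8 ≤ -8  yes
#2 R = 4, and 4 ≠ 5  yes
#3 R + W = 2; 2 mod 7 = 2, not 3  no
#4 W + P = -2 + (-5) = -7  yes
#5 R = 4 is in {4, 9, -1, 3}  yes
#6 S=-6, W=-2, R=4; 1 of them equals -6  yes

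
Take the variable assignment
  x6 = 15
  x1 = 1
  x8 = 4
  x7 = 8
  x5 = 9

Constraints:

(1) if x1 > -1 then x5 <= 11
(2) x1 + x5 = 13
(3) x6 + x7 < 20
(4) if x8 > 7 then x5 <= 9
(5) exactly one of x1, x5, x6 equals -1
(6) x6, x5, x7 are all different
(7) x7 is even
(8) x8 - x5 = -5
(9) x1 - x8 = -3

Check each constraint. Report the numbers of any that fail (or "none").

Constraints 2, 3, and 5 do not hold.

(1) x1 = 1 > -1, so we need x5 ≤ 11; x5 = 9 ≤ 11 — OK.
(2) x1 + x5 = 1 + 9 = 10, not 13 — violated.
(3) x6 + x7 = 15 + 8 = 23; 23 ≥ 20, bound 20 not met — violated.
(4) x8 = 4, not > 7; antecedent false, conditional vacuously true — OK.
(5) x1=1, x5=9, x6=15; 0 of them equal -1, not exactly one — violated.
(6) values 15, 9, 8 are pairwise distinct — OK.
(7) x7 = 8 is even — OK.
(8) x8 - x5 = 4 - 9 = -5 — OK.
(9) x1 - x8 = 1 - 4 = -3 — OK.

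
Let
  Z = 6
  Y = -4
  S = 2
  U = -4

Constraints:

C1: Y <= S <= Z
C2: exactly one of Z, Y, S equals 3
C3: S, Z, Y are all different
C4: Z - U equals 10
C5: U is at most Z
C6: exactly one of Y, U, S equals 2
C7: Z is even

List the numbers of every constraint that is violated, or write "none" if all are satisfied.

C1: values -4 <= 2 <= 6 — holds.
C2: Z=6, Y=-4, S=2; 0 of them equal 3, not exactly one — does not hold.
C3: values 2, 6, -4 are pairwise distinct — holds.
C4: Z - U = 6 - (-4) = 10 — holds.
C5: U = -4, Z = 6; -4 ≤ 6 — holds.
C6: Y=-4, U=-4, S=2; 1 of them equals 2 — holds.
C7: Z = 6 is even — holds.

Violated: 2.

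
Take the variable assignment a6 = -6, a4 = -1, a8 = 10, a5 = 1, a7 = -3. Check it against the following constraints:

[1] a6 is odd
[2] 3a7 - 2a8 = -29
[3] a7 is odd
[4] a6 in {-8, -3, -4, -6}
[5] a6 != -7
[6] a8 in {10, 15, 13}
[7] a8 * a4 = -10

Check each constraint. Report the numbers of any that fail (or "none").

Constraint 1 does not hold.

[1] a6 = -6 is even  FAIL
[2] 3a7 - 2a8 = 3(-3) - 2(10) = -29  OK
[3] a7 = -3 is odd  OK
[4] a6 = -6 is in {-8, -3, -4, -6}  OK
[5] a6 = -6, and -6 ≠ -7  OK
[6] a8 = 10 is in {10, 15, 13}  OK
[7] a8 * a4 = 10 * (-1) = -10  OK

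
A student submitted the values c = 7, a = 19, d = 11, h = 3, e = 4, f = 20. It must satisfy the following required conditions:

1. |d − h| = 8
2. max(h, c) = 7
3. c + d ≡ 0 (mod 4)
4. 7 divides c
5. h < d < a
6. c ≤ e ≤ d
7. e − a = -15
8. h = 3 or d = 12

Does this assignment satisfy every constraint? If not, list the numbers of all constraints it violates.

The assignment fails constraints 3, 6.

1. |11 − 3| = 8 — holds.
2. max(3, 7) = 7 — holds.
3. c + d = 18; 18 mod 4 = 2, not 0 — fails.
4. 7 / 7 = 1, so 7 divides 7 — holds.
5. values 3 < 11 < 19 — holds.
6. values 7, 4, 11; c = 7 is not ≤ e = 4 — fails.
7. e − a = 4 − 19 = -15 — holds.
8. h = 3 = 3 (first disjunct) — holds.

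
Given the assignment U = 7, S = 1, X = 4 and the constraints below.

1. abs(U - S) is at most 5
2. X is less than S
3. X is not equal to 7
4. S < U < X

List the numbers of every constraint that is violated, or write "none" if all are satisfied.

Constraints 1, 2, 4 are violated.

1. abs(7 - 1) = 6; 6 > 5, exceeds bound 5  ✘
2. X = 4, S = 1; 4 ≥ 1 (want <)  ✘
3. X = 4, and 4 ≠ 7  ✔
4. values 1, 7, 4; U = 7 is not < X = 4  ✘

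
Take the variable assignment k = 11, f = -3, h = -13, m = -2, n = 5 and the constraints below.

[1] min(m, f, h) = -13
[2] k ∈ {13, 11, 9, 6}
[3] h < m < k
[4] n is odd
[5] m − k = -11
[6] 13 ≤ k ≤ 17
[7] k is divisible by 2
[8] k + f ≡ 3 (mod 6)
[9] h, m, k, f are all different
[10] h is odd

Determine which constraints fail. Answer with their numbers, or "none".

Constraints 5, 6, 7, 8 are violated.

[1] min(-2, -3, -13) = -13  holds
[2] k = 11 is in {13, 11, 9, 6}  holds
[3] values -13 < -2 < 11  holds
[4] n = 5 is odd  holds
[5] m − k = -2 − 11 = -13, not -11  fails
[6] k = 11 is outside [13, 17]  fails
[7] 11 = 2×5 + 1, so 2 does not divide 11  fails
[8] k + f = 8; 8 mod 6 = 2, not 3  fails
[9] values -13, -2, 11, -3 are pairwise distinct  holds
[10] h = -13 is odd  holds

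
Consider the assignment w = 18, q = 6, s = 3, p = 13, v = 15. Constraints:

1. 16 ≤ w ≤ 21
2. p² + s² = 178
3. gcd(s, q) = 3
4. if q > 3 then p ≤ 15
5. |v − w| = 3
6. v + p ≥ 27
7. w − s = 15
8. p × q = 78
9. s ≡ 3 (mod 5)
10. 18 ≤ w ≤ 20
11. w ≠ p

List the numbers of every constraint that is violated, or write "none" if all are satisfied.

1. w = 18 lies in [16, 21]  ✔
2. p² + s² = 13² + 3² = 169 + 9 = 178  ✔
3. gcd(3, 6) = 3  ✔
4. q = 6 > 3, so we need p ≤ 15; p = 13 ≤ 15  ✔
5. |15 − 18| = 3  ✔
6. v + p = 15 + 13 = 28; 28 ≥ 27  ✔
7. w − s = 18 − 3 = 15  ✔
8. p × q = 13 × 6 = 78  ✔
9. 3 mod 5 = 3  ✔
10. w = 18 lies in [18, 20]  ✔
11. w = 18, p = 13; distinct  ✔

None — every constraint holds.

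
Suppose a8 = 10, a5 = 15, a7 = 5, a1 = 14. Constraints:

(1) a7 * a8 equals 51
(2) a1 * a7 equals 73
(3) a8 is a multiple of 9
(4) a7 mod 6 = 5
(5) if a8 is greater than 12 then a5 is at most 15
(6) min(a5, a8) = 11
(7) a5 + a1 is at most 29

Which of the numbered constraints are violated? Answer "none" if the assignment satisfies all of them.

Violated: 1, 2, 3, 6.

(1) a7 * a8 = 5 * 10 = 50, not 51  false
(2) a1 * a7 = 14 * 5 = 70, not 73  false
(3) 10 = 9*1 + 1, so 9 does not divide 10  false
(4) 5 mod 6 = 5  true
(5) a8 = 10, not > 12; antecedent false, conditional vacuously true  true
(6) min(15, 10) = 10, not 11  false
(7) a5 + a1 = 15 + 14 = 29; 29 ≤ 29  true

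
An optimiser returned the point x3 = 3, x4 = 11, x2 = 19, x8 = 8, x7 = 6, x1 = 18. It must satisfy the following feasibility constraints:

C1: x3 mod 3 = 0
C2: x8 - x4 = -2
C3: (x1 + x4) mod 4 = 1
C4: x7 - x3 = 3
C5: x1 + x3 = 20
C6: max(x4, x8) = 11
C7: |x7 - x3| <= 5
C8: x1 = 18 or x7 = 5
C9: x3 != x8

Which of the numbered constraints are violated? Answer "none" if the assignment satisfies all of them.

Constraints 2 and 5 are violated.

C1: 3 mod 3 = 0  ✓
C2: x8 - x4 = 8 - 11 = -3, not -2  ✗
C3: x1 + x4 = 29; 29 mod 4 = 1  ✓
C4: x7 - x3 = 6 - 3 = 3  ✓
C5: x1 + x3 = 18 + 3 = 21, not 20  ✗
C6: max(11, 8) = 11  ✓
C7: |6 - 3| = 3; 3 ≤ 5  ✓
C8: x1 = 18 = 18 (first disjunct)  ✓
C9: x3 = 3, x8 = 8; distinct  ✓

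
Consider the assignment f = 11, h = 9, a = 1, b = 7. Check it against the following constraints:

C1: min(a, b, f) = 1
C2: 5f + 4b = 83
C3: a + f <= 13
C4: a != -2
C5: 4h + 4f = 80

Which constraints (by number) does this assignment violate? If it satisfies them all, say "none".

C1: min(1, 7, 11) = 1 — holds.
C2: 5f + 4b = 5(11) + 4(7) = 83 — holds.
C3: a + f = 1 + 11 = 12; 12 ≤ 13 — holds.
C4: a = 1, and 1 ≠ -2 — holds.
C5: 4h + 4f = 4(9) + 4(11) = 80 — holds.

None — every constraint holds.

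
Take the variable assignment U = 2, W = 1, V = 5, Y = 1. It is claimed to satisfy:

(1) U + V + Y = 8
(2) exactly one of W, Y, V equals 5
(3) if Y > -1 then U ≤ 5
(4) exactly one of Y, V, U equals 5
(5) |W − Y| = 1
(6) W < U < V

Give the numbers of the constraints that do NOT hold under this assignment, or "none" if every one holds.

(1) U + V + Y = 2 + 5 + 1 = 8 — holds.
(2) W=1, Y=1, V=5; 1 of them equals 5 — holds.
(3) Y = 1 > -1, so we need U ≤ 5; U = 2 ≤ 5 — holds.
(4) Y=1, V=5, U=2; 1 of them equals 5 — holds.
(5) |1 − 1| = 0, not 1 — fails.
(6) values 1 < 2 < 5 — holds.

No — constraint 5 is not satisfied.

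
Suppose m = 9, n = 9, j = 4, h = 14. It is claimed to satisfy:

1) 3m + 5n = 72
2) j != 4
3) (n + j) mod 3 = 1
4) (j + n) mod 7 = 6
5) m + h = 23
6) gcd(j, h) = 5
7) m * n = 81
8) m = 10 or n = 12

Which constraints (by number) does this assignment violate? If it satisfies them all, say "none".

No — constraints 2, 6, 8 are not satisfied.

1) 3m + 5n = 3(9) + 5(9) = 72  true
2) j = 4, but 4 is required to differ  false
3) n + j = 13; 13 mod 3 = 1  true
4) j + n = 13; 13 mod 7 = 6  true
5) m + h = 9 + 14 = 23  true
6) gcd(4, 14) = 2, not 5  false
7) m * n = 9 * 9 = 81  true
8) m = 9 ≠ 10 and n = 9 ≠ 12; both disjuncts false  false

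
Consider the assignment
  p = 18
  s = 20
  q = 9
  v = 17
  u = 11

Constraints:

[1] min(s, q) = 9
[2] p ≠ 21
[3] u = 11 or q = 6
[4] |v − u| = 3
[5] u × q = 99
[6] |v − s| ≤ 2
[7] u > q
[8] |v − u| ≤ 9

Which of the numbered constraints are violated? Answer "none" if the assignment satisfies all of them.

Violated: 4 and 6.

[1] min(20, 9) = 9  yes
[2] p = 18, and 18 ≠ 21  yes
[3] u = 11 = 11 (first disjunct)  yes
[4] |17 − 11| = 6, not 3  no
[5] u × q = 11 × 9 = 99  yes
[6] |17 − 20| = 3; 3 > 2, exceeds bound 2  no
[7] u = 11, q = 9; 11 > 9  yes
[8] |17 − 11| = 6; 6 ≤ 9  yes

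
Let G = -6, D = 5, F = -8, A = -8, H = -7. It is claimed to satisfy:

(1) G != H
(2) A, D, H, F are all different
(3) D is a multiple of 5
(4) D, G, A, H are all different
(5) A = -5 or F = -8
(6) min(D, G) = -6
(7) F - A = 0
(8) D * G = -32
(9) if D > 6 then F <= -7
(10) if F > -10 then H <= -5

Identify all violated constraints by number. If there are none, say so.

(1) G = -6, H = -7; distinct  ✔
(2) A = F = -8, not all different  ✘
(3) 5 / 5 = 1, so 5 divides 5  ✔
(4) values 5, -6, -8, -7 are pairwise distinct  ✔
(5) A = -8 ≠ -5, but F = -8 = -8 (second disjunct)  ✔
(6) min(5, -6) = -6  ✔
(7) F - A = -8 - (-8) = 0  ✔
(8) D * G = 5 * (-6) = -30, not -32  ✘
(9) D = 5, not > 6; antecedent false, conditional vacuously true  ✔
(10) F = -8 > -10, so we need H ≤ -5; H = -7 ≤ -5  ✔

Constraints 2 and 8 are violated.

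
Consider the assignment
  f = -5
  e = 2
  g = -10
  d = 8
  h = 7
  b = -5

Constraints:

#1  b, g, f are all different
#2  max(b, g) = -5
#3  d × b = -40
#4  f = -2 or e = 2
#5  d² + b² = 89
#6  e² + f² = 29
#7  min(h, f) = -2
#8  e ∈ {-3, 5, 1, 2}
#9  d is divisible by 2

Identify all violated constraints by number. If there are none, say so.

#1 b = f = -5, not all different  no
#2 max(-5, -10) = -5  yes
#3 d × b = 8 × (-5) = -40  yes
#4 f = -5 ≠ -2, but e = 2 = 2 (second disjunct)  yes
#5 d² + b² = 8² + (-5)² = 64 + 25 = 89  yes
#6 e² + f² = 2² + (-5)² = 4 + 25 = 29  yes
#7 min(7, -5) = -5, not -2  no
#8 e = 2 is in {-3, 5, 1, 2}  yes
#9 8 / 2 = 4, so 2 divides 8  yes

Constraints 1, 7 are violated.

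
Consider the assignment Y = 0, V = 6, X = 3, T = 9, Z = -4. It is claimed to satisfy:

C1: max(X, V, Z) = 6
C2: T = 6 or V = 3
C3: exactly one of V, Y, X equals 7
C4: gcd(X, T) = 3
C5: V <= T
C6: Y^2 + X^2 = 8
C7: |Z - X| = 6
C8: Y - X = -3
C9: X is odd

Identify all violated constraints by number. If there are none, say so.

Violated: 2, 3, 6, 7.

C1: max(3, 6, -4) = 6  holds
C2: T = 9 ≠ 6 and V = 6 ≠ 3; both disjuncts false  fails
C3: V=6, Y=0, X=3; 0 of them equal 7, not exactly one  fails
C4: gcd(3, 9) = 3  holds
C5: V = 6, T = 9; 6 ≤ 9  holds
C6: Y^2 + X^2 = 0^2 + 3^2 = 0 + 9 = 9, not 8  fails
C7: |-4 - 3| = 7, not 6  fails
C8: Y - X = 0 - 3 = -3  holds
C9: X = 3 is odd  holds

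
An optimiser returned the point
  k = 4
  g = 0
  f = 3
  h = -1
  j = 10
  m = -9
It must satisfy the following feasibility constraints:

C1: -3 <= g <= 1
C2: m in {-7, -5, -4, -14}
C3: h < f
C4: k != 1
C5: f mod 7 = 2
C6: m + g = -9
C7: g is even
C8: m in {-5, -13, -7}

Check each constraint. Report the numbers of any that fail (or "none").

Constraints 2, 5, 8 are violated.

C1: g = 0 lies in [-3, 1]  yes
C2: m = -9 is not in {-7, -5, -4, -14}  no
C3: h = -1, f = 3; -1 < 3  yes
C4: k = 4, and 4 ≠ 1  yes
C5: 3 mod 7 = 3, not 2  no
C6: m + g = -9 + 0 = -9  yes
C7: g = 0 is even  yes
C8: m = -9 is not in {-5, -13, -7}  no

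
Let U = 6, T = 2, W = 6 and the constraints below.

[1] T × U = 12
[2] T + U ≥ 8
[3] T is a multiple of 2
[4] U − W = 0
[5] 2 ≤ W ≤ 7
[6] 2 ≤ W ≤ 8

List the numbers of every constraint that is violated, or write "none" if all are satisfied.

[1] T × U = 2 × 6 = 12  yes
[2] T + U = 2 + 6 = 8; 8 ≥ 8  yes
[3] 2 / 2 = 1, so 2 divides 2  yes
[4] U − W = 6 − 6 = 0  yes
[5] W = 6 lies in [2, 7]  yes
[6] W = 6 lies in [2, 8]  yes

All constraints are satisfied.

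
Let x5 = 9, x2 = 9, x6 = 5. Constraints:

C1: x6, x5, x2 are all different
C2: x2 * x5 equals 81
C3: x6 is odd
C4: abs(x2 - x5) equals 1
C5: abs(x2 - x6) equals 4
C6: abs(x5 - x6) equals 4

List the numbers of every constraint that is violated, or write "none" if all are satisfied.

C1: x5 = x2 = 9, not all different — violated.
C2: x2 * x5 = 9 * 9 = 81 — OK.
C3: x6 = 5 is odd — OK.
C4: abs(9 - 9) = 0, not 1 — violated.
C5: abs(9 - 5) = 4 — OK.
C6: abs(9 - 5) = 4 — OK.

Constraints 1 and 4 are violated.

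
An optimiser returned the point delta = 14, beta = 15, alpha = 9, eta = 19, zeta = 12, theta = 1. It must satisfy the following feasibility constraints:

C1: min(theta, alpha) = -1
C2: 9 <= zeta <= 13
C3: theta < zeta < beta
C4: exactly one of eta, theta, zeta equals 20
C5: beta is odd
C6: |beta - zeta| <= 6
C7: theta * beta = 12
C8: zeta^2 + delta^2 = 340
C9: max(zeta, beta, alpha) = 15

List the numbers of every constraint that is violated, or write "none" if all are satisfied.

C1: min(1, 9) = 1, not -1 — violated.
C2: zeta = 12 lies in [9, 13] — OK.
C3: values 1 < 12 < 15 — OK.
C4: eta=19, theta=1, zeta=12; 0 of them equal 20, not exactly one — violated.
C5: beta = 15 is odd — OK.
C6: |15 - 12| = 3; 3 ≤ 6 — OK.
C7: theta * beta = 1 * 15 = 15, not 12 — violated.
C8: zeta^2 + delta^2 = 12^2 + 14^2 = 144 + 196 = 340 — OK.
C9: max(12, 15, 9) = 15 — OK.

Constraints 1, 4, 7 are violated.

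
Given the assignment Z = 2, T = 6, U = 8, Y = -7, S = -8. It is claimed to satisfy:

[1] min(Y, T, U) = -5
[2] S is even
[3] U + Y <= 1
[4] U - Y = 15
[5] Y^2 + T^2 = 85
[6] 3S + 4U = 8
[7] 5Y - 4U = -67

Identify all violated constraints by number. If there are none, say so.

Constraint 1 does not hold.

[1] min(-7, 6, 8) = -7, not -5  ✗
[2] S = -8 is even  ✓
[3] U + Y = 8 + (-7) = 1; 1 ≤ 1  ✓
[4] U - Y = 8 - (-7) = 15  ✓
[5] Y^2 + T^2 = (-7)^2 + 6^2 = 49 + 36 = 85  ✓
[6] 3S + 4U = 3(-8) + 4(8) = 8  ✓
[7] 5Y - 4U = 5(-7) - 4(8) = -67  ✓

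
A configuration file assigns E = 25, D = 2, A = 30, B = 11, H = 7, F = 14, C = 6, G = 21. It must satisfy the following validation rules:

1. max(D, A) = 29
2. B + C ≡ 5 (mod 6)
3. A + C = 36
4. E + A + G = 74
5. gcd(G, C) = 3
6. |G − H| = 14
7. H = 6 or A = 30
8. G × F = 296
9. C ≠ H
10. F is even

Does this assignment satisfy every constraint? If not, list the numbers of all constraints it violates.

1. max(2, 30) = 30, not 29  ✘
2. B + C = 17; 17 mod 6 = 5  ✔
3. A + C = 30 + 6 = 36  ✔
4. E + A + G = 25 + 30 + 21 = 76, not 74  ✘
5. gcd(21, 6) = 3  ✔
6. |21 − 7| = 14  ✔
7. H = 7 ≠ 6, but A = 30 = 30 (second disjunct)  ✔
8. G × F = 21 × 14 = 294, not 296  ✘
9. C = 6, H = 7; distinct  ✔
10. F = 14 is even  ✔

Constraints 1, 4, and 8 do not hold.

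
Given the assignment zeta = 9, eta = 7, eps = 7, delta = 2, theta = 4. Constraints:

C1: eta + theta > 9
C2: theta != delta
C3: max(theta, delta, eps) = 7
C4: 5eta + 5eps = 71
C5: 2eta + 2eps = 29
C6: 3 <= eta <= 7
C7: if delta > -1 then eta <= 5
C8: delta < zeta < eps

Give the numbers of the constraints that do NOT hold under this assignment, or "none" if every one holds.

Constraints 4, 5, 7, 8 do not hold.

C1: eta + theta = 7 + 4 = 11; 11 > 9 — satisfied.
C2: theta = 4, delta = 2; distinct — satisfied.
C3: max(4, 2, 7) = 7 — satisfied.
C4: 5eta + 5eps = 5(7) + 5(7) = 70, not 71 — violated.
C5: 2eta + 2eps = 2(7) + 2(7) = 28, not 29 — violated.
C6: eta = 7 lies in [3, 7] — satisfied.
C7: delta = 2 > -1, so we need eta ≤ 5; but eta = 7 > 5 — violated.
C8: values 2, 9, 7; zeta = 9 is not < eps = 7 — violated.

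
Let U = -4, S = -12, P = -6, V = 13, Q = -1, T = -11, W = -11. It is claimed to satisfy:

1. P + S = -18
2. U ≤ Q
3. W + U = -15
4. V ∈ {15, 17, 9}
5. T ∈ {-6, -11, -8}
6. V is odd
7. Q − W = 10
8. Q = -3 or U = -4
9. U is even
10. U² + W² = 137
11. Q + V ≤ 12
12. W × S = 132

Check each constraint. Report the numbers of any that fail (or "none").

1. P + S = -6 + (-12) = -18  ✔
2. U = -4, Q = -1; -4 ≤ -1  ✔
3. W + U = -11 + (-4) = -15  ✔
4. V = 13 is not in {15, 17, 9}  ✘
5. T = -11 is in {-6, -11, -8}  ✔
6. V = 13 is odd  ✔
7. Q − W = -1 − (-11) = 10  ✔
8. Q = -1 ≠ -3, but U = -4 = -4 (second disjunct)  ✔
9. U = -4 is even  ✔
10. U² + W² = (-4)² + (-11)² = 16 + 121 = 137  ✔
11. Q + V = -1 + 13 = 12; 12 ≤ 12  ✔
12. W × S = -11 × (-12) = 132  ✔

No — constraint 4 is not satisfied.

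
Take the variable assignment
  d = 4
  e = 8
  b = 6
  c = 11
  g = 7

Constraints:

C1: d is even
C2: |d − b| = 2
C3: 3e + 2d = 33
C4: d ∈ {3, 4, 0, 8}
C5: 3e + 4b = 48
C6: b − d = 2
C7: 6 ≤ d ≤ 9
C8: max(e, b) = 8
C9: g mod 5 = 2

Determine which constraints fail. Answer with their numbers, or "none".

The assignment fails constraints 3, 7.

C1: d = 4 is even  ✓
C2: |4 − 6| = 2  ✓
C3: 3e + 2d = 3(8) + 2(4) = 32, not 33  ✗
C4: d = 4 is in {3, 4, 0, 8}  ✓
C5: 3e + 4b = 3(8) + 4(6) = 48  ✓
C6: b − d = 6 − 4 = 2  ✓
C7: d = 4 is outside [6, 9]  ✗
C8: max(8, 6) = 8  ✓
C9: 7 mod 5 = 2  ✓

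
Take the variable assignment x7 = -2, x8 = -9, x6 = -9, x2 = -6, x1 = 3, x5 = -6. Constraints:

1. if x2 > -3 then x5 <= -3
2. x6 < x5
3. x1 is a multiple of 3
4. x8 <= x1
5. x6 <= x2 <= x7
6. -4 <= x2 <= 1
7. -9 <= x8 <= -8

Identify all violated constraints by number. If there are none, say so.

1. x2 = -6, not > -3; antecedent false, conditional vacuously true  yes
2. x6 = -9, x5 = -6; -9 < -6  yes
3. 3 / 3 = 1, so 3 divides 3  yes
4. x8 = -9, x1 = 3; -9 ≤ 3  yes
5. values -9 <= -6 <= -2  yes
6. x2 = -6 is outside [-4, 1]  no
7. x8 = -9 lies in [-9, -8]  yes

Constraint 6 does not hold.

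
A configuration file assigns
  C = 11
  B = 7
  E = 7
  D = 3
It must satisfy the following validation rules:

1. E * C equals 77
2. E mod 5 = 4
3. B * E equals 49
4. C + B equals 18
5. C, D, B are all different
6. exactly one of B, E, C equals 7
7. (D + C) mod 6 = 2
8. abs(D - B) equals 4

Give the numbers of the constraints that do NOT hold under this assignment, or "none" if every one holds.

1. E * C = 7 * 11 = 77  ✓
2. 7 mod 5 = 2, not 4  ✗
3. B * E = 7 * 7 = 49  ✓
4. C + B = 11 + 7 = 18  ✓
5. values 11, 3, 7 are pairwise distinct  ✓
6. B=7, E=7, C=11; 2 of them equal 7, not exactly one  ✗
7. D + C = 14; 14 mod 6 = 2  ✓
8. abs(3 - 7) = 4  ✓

The assignment fails constraints 2 and 6.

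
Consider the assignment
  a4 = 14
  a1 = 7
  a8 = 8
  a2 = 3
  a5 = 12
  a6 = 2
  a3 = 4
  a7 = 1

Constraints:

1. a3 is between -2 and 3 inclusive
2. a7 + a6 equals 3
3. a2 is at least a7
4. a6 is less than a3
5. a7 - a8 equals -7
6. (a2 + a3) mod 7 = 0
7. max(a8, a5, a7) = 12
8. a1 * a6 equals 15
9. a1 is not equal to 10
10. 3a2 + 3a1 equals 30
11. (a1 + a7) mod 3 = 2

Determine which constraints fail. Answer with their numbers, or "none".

Constraints 1 and 8 are violated.

1. a3 = 4 is outside [-2, 3] — violated.
2. a7 + a6 = 1 + 2 = 3 — satisfied.
3. a2 = 3, a7 = 1; 3 ≥ 1 — satisfied.
4. a6 = 2, a3 = 4; 2 < 4 — satisfied.
5. a7 - a8 = 1 - 8 = -7 — satisfied.
6. a2 + a3 = 7; 7 mod 7 = 0 — satisfied.
7. max(8, 12, 1) = 12 — satisfied.
8. a1 * a6 = 7 * 2 = 14, not 15 — violated.
9. a1 = 7, and 7 ≠ 10 — satisfied.
10. 3a2 + 3a1 = 3(3) + 3(7) = 30 — satisfied.
11. a1 + a7 = 8; 8 mod 3 = 2 — satisfied.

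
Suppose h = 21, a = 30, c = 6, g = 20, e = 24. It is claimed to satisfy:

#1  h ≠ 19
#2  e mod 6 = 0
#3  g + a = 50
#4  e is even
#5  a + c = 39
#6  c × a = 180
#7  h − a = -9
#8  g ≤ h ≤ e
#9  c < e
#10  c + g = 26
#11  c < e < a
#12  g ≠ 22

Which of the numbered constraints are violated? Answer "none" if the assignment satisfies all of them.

Constraint 5 does not hold.

#1 h = 21, and 21 ≠ 19 — holds.
#2 24 mod 6 = 0 — holds.
#3 g + a = 20 + 30 = 50 — holds.
#4 e = 24 is even — holds.
#5 a + c = 30 + 6 = 36, not 39 — fails.
#6 c × a = 6 × 30 = 180 — holds.
#7 h − a = 21 − 30 = -9 — holds.
#8 values 20 ≤ 21 ≤ 24 — holds.
#9 c = 6, e = 24; 6 < 24 — holds.
#10 c + g = 6 + 20 = 26 — holds.
#11 values 6 < 24 < 30 — holds.
#12 g = 20, and 20 ≠ 22 — holds.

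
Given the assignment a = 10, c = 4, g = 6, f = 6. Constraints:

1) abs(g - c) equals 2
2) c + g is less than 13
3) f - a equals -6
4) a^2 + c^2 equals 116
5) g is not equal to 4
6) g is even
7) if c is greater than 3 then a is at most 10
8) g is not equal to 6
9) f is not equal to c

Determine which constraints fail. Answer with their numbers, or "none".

Constraints 3 and 8 do not hold.

1) abs(6 - 4) = 2 — satisfied.
2) c + g = 4 + 6 = 10; 10 < 13 — satisfied.
3) f - a = 6 - 10 = -4, not -6 — violated.
4) a^2 + c^2 = 10^2 + 4^2 = 100 + 16 = 116 — satisfied.
5) g = 6, and 6 ≠ 4 — satisfied.
6) g = 6 is even — satisfied.
7) c = 4 > 3, so we need a ≤ 10; a = 10 ≤ 10 — satisfied.
8) g = 6, but 6 is required to differ — violated.
9) f = 6, c = 4; distinct — satisfied.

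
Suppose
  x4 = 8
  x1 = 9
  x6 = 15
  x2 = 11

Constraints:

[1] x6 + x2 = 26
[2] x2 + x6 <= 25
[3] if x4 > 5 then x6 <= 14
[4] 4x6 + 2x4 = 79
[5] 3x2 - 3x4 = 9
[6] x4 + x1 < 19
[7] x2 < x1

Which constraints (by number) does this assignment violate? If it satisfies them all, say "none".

No — constraints 2, 3, 4, and 7 are not satisfied.

[1] x6 + x2 = 15 + 11 = 26 — holds.
[2] x2 + x6 = 11 + 15 = 26; 26 > 25, bound 25 not met — does not hold.
[3] x4 = 8 > 5, so we need x6 ≤ 14; but x6 = 15 > 14 — does not hold.
[4] 4x6 + 2x4 = 4(15) + 2(8) = 76, not 79 — does not hold.
[5] 3x2 - 3x4 = 3(11) - 3(8) = 9 — holds.
[6] x4 + x1 = 8 + 9 = 17; 17 < 19 — holds.
[7] x2 = 11, x1 = 9; 11 ≥ 9 (want <) — does not hold.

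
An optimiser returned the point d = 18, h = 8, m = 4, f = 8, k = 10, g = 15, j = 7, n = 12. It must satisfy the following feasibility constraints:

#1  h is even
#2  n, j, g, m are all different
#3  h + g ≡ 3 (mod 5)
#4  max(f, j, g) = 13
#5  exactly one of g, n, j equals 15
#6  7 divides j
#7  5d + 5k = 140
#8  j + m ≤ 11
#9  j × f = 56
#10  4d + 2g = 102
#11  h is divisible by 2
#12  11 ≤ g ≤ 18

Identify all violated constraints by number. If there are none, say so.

Constraint 4 is violated.

#1 h = 8 is even — satisfied.
#2 values 12, 7, 15, 4 are pairwise distinct — satisfied.
#3 h + g = 23; 23 mod 5 = 3 — satisfied.
#4 max(8, 7, 15) = 15, not 13 — violated.
#5 g=15, n=12, j=7; 1 of them equals 15 — satisfied.
#6 7 / 7 = 1, so 7 divides 7 — satisfied.
#7 5d + 5k = 5(18) + 5(10) = 140 — satisfied.
#8 j + m = 7 + 4 = 11; 11 ≤ 11 — satisfied.
#9 j × f = 7 × 8 = 56 — satisfied.
#10 4d + 2g = 4(18) + 2(15) = 102 — satisfied.
#11 8 / 2 = 4, so 2 divides 8 — satisfied.
#12 g = 15 lies in [11, 18] — satisfied.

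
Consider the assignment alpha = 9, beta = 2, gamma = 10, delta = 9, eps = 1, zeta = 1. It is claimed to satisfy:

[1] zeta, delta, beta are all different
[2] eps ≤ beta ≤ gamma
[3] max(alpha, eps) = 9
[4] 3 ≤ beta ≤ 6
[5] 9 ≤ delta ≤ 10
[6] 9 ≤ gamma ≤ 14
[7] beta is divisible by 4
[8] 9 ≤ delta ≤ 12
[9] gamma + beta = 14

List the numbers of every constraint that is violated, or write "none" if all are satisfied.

[1] values 1, 9, 2 are pairwise distinct  ✔
[2] values 1 ≤ 2 ≤ 10  ✔
[3] max(9, 1) = 9  ✔
[4] beta = 2 is outside [3, 6]  ✘
[5] delta = 9 lies in [9, 10]  ✔
[6] gamma = 10 lies in [9, 14]  ✔
[7] 2 = 4×0 + 2, so 4 does not divide 2  ✘
[8] delta = 9 lies in [9, 12]  ✔
[9] gamma + beta = 10 + 2 = 12, not 14  ✘

Violated: 4, 7, and 9.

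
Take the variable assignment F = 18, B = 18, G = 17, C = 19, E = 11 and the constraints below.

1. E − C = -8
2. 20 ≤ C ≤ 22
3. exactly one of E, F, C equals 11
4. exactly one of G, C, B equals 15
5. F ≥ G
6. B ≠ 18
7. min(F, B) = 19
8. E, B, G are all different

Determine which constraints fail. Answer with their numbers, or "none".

The assignment fails constraints 2, 4, 6, and 7.

1. E − C = 11 − 19 = -8  OK
2. C = 19 is outside [20, 22]  FAIL
3. E=11, F=18, C=19; 1 of them equals 11  OK
4. G=17, C=19, B=18; 0 of them equal 15, not exactly one  FAIL
5. F = 18, G = 17; 18 ≥ 17  OK
6. B = 18, but 18 is required to differ  FAIL
7. min(18, 18) = 18, not 19  FAIL
8. values 11, 18, 17 are pairwise distinct  OK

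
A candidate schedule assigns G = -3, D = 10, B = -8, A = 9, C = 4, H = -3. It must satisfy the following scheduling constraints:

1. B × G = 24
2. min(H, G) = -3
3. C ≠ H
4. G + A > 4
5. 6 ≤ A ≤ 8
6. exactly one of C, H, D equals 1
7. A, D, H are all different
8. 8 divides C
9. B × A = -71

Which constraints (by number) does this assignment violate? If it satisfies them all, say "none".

No — constraints 5, 6, 8, 9 are not satisfied.

1. B × G = -8 × (-3) = 24 — holds.
2. min(-3, -3) = -3 — holds.
3. C = 4, H = -3; distinct — holds.
4. G + A = -3 + 9 = 6; 6 > 4 — holds.
5. A = 9 is outside [6, 8] — fails.
6. C=4, H=-3, D=10; 0 of them equal 1, not exactly one — fails.
7. values 9, 10, -3 are pairwise distinct — holds.
8. 4 = 8×0 + 4, so 8 does not divide 4 — fails.
9. B × A = -8 × 9 = -72, not -71 — fails.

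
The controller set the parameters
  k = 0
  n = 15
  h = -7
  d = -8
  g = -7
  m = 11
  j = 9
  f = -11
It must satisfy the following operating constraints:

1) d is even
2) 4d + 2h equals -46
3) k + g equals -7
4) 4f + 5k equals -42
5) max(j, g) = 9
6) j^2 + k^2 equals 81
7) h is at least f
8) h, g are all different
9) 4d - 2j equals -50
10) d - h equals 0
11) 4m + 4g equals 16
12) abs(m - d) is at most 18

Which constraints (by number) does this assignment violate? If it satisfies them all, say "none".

No — constraints 4, 8, 10, and 12 are not satisfied.

1) d = -8 is even  true
2) 4d + 2h = 4(-8) + 2(-7) = -46  true
3) k + g = 0 + (-7) = -7  true
4) 4f + 5k = 4(-11) + 5(0) = -44, not -42  false
5) max(9, -7) = 9  true
6) j^2 + k^2 = 9^2 + 0^2 = 81 + 0 = 81  true
7) h = -7, f = -11; -7 ≥ -11  true
8) h = g = -7, not all different  false
9) 4d - 2j = 4(-8) - 2(9) = -50  true
10) d - h = -8 - (-7) = -1, not 0  false
11) 4m + 4g = 4(11) + 4(-7) = 16  true
12) abs(11 - (-8)) = 19; 19 > 18, exceeds bound 18  false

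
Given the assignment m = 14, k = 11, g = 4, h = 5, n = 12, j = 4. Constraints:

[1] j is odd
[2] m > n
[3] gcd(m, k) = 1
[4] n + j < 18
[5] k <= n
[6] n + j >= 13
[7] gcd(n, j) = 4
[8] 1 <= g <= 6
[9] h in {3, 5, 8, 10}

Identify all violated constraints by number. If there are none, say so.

The assignment fails constraint 1.

[1] j = 4 is even — violated.
[2] m = 14, n = 12; 14 > 12 — satisfied.
[3] gcd(14, 11) = 1 — satisfied.
[4] n + j = 12 + 4 = 16; 16 < 18 — satisfied.
[5] k = 11, n = 12; 11 ≤ 12 — satisfied.
[6] n + j = 12 + 4 = 16; 16 ≥ 13 — satisfied.
[7] gcd(12, 4) = 4 — satisfied.
[8] g = 4 lies in [1, 6] — satisfied.
[9] h = 5 is in {3, 5, 8, 10} — satisfied.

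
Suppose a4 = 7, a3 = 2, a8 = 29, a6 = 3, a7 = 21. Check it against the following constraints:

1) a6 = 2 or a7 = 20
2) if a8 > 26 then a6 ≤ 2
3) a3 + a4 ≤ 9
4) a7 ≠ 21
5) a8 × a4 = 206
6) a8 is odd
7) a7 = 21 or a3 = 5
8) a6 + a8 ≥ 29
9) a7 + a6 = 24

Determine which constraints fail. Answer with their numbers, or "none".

Constraints 1, 2, 4, 5 are violated.

1) a6 = 3 ≠ 2 and a7 = 21 ≠ 20; both disjuncts false — violated.
2) a8 = 29 > 26, so we need a6 ≤ 2; but a6 = 3 > 2 — violated.
3) a3 + a4 = 2 + 7 = 9; 9 ≤ 9 — satisfied.
4) a7 = 21, but 21 is required to differ — violated.
5) a8 × a4 = 29 × 7 = 203, not 206 — violated.
6) a8 = 29 is odd — satisfied.
7) a7 = 21 = 21 (first disjunct) — satisfied.
8) a6 + a8 = 3 + 29 = 32; 32 ≥ 29 — satisfied.
9) a7 + a6 = 21 + 3 = 24 — satisfied.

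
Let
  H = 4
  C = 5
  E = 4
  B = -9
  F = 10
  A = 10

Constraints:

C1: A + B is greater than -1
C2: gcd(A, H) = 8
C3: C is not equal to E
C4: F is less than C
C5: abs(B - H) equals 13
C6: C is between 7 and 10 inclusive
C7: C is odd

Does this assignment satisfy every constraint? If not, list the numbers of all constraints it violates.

C1: A + B = 10 + (-9) = 1; 1 > -1 — holds.
C2: gcd(10, 4) = 2, not 8 — fails.
C3: C = 5, E = 4; distinct — holds.
C4: F = 10, C = 5; 10 ≥ 5 (want <) — fails.
C5: abs(-9 - 4) = 13 — holds.
C6: C = 5 is outside [7, 10] — fails.
C7: C = 5 is odd — holds.

Violated: 2, 4, and 6.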